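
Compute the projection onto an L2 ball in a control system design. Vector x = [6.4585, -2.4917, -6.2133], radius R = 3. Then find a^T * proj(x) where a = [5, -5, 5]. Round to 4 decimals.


Step 1: Compute ||x|| (intermediates to 6 decimals).
||x|| = sqrt(6.4585^2 + (-2.4917)^2 + (-6.2133)^2) = 9.301929
Step 2: Project.
Since ||x|| > R, scale = R/||x|| = 3/9.301929 = 0.322514, proj(x) = scale * x
proj(x) = [2.082957, -0.803608, -2.003876]
Step 3: Dot product.
a^T * proj(x) = 5*2.082957 - 5*(-0.803608) + 5*(-2.003876) = 4.4134


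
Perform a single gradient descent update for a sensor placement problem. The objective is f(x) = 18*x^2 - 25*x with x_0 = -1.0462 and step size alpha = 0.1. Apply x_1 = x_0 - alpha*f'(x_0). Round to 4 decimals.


We compute the gradient at x_0 and apply the update.
f'(x) = 36*x - 25
f'(-1.0462) = 36*-1.0462 - 25 = -62.6632
x_1 = -1.0462 - 0.1*-62.6632 = 5.2201


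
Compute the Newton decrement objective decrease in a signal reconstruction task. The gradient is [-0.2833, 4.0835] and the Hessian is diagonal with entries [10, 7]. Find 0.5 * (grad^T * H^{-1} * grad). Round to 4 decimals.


Step 1: H is diagonal, so H^(-1) * g = [-0.0283, 0.5834].
Step 2: g^T H^(-1) g = sum_i g_i^2 / H_ii
  = (-0.2833)^2/10 + (4.0835)^2/7
  = 0.008 + 2.3821 = 2.3902
Step 3: Objective decrease = 0.5 * g^T H^(-1) g = 1.1951


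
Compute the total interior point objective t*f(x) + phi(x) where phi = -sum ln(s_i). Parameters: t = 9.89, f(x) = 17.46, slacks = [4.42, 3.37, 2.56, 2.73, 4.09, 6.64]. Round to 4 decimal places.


Step 1: Compute log-barrier.
ln values: [1.4861, 1.2149, 0.94, 1.0043, 1.4085, 1.8931]
phi = -(1.4861 + 1.2149 + 0.94 + 1.0043 + 1.4085 + 1.8931) = -7.947
Step 2: Compute augmented objective.
t*f(x) = 9.89*17.46 = 172.6794
Total = 172.6794 - 7.947 = 164.7324


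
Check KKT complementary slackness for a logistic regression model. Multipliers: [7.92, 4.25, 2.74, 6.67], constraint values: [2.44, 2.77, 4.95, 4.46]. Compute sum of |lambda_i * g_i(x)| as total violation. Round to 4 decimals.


KKT complementary slackness check:
lambda_1 * g_1 = 7.92 * 2.44 = 19.3248
lambda_2 * g_2 = 4.25 * 2.77 = 11.7725
lambda_3 * g_3 = 2.74 * 4.95 = 13.563
lambda_4 * g_4 = 6.67 * 4.46 = 29.7482
Total violation = 19.3248 + 11.7725 + 13.563 + 29.7482 = 74.4085


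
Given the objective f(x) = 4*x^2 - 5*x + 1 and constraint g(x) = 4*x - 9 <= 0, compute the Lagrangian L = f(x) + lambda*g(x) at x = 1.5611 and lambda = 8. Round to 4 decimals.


Step 1: Evaluate f(x).
f(1.5611) = 4*1.5611^2 - 5*1.5611 + 1 = 2.9426
Step 2: Evaluate g(x).
g(1.5611) = 4*1.5611 - 9 = -2.7556
Step 3: Compute Lagrangian.
L = 2.9426 + 8*-2.7556 = -19.1022


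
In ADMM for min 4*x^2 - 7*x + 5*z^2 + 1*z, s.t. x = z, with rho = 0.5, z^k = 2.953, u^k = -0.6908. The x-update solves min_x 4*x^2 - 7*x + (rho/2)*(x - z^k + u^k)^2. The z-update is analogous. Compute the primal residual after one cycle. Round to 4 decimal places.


ADMM iteration with rho = 0.5, z^k = 2.953, u^k = -0.6908
Step 1: x-update.
Minimize 4*x^2 - 7*x + (0.5/2)*(x - 2.953 - 0.6908)^2
FOC: (2*4 + 0.5)*x = 7 + 0.5*(2.953 + 0.6908)
x^{k+1} = 1.0379
Step 2: z-update.
Minimize 5*z^2 + 1*z + (0.5/2)*(1.0379 - z - 0.6908)^2
FOC: (2*5 + 0.5)*z = -1 + 0.5*(1.0379 - 0.6908)
z^{k+1} = -0.0787
Step 3: u-update.
u^{k+1} = -0.6908 + 1.0379 + 0.0787 = 0.4258
Step 4: Primal residual = |1.0379 + 0.0787| = 1.1166


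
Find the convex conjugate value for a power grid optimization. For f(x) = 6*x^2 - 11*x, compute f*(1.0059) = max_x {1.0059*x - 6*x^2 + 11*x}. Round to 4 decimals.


f*(y) = sup_x {y*x - a*x^2 - b*x} = sup_x {(y-b)*x - a*x^2}
FOC: (y - b) - 2a*x = 0 => x* = (y - b)/(2a)
x* = (1.0059 + 11)/(2*6) = 1.0005
f*(1.0059) = (y-b)^2/(4a) = (1.0059 + 11)^2/(4*6)
= 144.1416/24 = 6.0059


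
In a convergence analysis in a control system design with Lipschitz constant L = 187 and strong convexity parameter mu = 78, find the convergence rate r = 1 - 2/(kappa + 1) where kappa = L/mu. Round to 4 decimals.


Step 1: Compute the condition number.
kappa = L/mu = 187/78 = 2.3974
Step 2: Compute the convergence rate.
r = 1 - 2/(kappa + 1) = 1 - 2*mu/(L + mu) = (L - mu)/(L + mu) = 109/265 = 0.4113


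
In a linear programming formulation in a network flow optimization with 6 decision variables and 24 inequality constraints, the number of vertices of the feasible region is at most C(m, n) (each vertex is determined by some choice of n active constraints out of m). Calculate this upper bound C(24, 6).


Each vertex corresponds to some choice of n active constraints out of m, so the number of vertices is at most C(m, n) = m! / (n!(m-n)!).
m = 24, n = 6
Numerator: 24 * 23 * 22 * 21 * 20 * 19
Denominator: 6! = 720
C(24, 6) = 134596


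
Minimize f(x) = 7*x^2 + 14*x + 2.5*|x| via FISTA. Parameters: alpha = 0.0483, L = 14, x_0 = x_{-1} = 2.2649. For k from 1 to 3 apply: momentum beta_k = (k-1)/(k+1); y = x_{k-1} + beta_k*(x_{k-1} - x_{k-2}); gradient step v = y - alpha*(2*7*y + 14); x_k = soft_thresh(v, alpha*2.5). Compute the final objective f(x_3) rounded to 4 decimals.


FISTA on f(x) = 7*x^2 + 14*x + 2.5*|x|
L = 14, alpha = 0.0483
Iteration 1: beta = 0.0, y = 2.2649 + 0.0*(2.2649 - 2.2649) = 2.2649
  grad(y) = 45.7086, v = y - alpha*grad = 0.0572
  prox(v) = soft_thresh(0.0572, 0.1208) = 0.0
Iteration 2: beta = 0.3333, y = 0.0 + 0.3333*(0.0 - 2.2649) = -0.755
  grad(y) = 3.4305, v = y - alpha*grad = -0.9207
  prox(v) = soft_thresh(-0.9207, 0.1208) = -0.7999
Iteration 3: beta = 0.5, y = -0.7999 + 0.5*(-0.7999 - 0.0) = -1.1999
  grad(y) = -2.7981, v = y - alpha*grad = -1.0647
  prox(v) = soft_thresh(-1.0647, 0.1208) = -0.944
f(x_3) = 7*(-0.944)^2 + 14*(-0.944) + 2.5*|-0.944| = -4.6181


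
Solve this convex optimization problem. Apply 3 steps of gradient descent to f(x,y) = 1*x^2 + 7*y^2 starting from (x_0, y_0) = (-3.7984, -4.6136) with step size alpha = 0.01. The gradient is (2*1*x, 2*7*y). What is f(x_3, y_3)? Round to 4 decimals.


Gradient descent on f(x,y) = 1*x^2 + 7*y^2.
Starting point: (-3.7984, -4.6136), alpha = 0.01
Step 1: grad_x = 2*1*-3.7984 = -7.5968, grad_y = 2*7*-4.6136 = -64.5904
  x_1 = -3.7984 - 0.01*-7.5968 = -3.7224
  y_1 = -4.6136 - 0.01*-64.5904 = -3.9677
Step 2: grad_x = 2*1*-3.7224 = -7.4449, grad_y = 2*7*-3.9677 = -55.5477
  x_2 = -3.7224 - 0.01*-7.4449 = -3.648
  y_2 = -3.9677 - 0.01*-55.5477 = -3.4122
Step 3: grad_x = 2*1*-3.648 = -7.296, grad_y = 2*7*-3.4122 = -47.7711
  x_3 = -3.648 - 0.01*-7.296 = -3.575
  y_3 = -3.4122 - 0.01*-47.7711 = -2.9345
f(-3.575, -2.9345) = 1*(-3.575)^2 + 7*(-2.9345)^2 = 73.0602


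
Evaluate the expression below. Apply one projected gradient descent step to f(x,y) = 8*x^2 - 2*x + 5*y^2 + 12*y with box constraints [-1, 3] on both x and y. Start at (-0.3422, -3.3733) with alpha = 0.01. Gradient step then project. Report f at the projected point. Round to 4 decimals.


Step 1: Compute gradient at (-0.3422, -3.3733).
grad_x = 2*8*-0.3422 - 2 = -7.4752
grad_y = 2*5*-3.3733 + 12 = -21.733
Step 2: Gradient step.
x_raw = -0.3422 - 0.01*-7.4752 = -0.2674
y_raw = -3.3733 - 0.01*-21.733 = -3.156
Step 3: Project onto [-1, 3].
x_proj = clip(-0.2674) = -0.2674
y_proj = clip(-3.156) = -1.0
Step 4: Evaluate f.
f(-0.2674, -1.0) = -5.8929


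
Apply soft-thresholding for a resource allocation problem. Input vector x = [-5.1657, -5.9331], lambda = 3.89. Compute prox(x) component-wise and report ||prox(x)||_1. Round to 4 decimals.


Soft-thresholding with lambda = 3.89:
prox(-5.1657) = sign(-5.1657)*max(|-5.1657| - 3.89, 0) = -1.2757
prox(-5.9331) = sign(-5.9331)*max(|-5.9331| - 3.89, 0) = -2.0431
prox(x) = [-1.2757, -2.0431]
||prox(x)||_1 = 1.2757 + 2.0431 = 3.3188


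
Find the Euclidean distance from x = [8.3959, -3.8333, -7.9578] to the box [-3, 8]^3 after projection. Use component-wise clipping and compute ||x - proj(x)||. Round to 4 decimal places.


Project each component onto [-3, 8].
clip(8.3959) = 8.0, clip(-3.8333) = -3.0, clip(-7.9578) = -3.0
Projection = [8.0, -3.0, -3.0]
Squared diffs: [0.1567, 0.6944, 24.5798]
Distance = sqrt(25.4309) = 5.0429


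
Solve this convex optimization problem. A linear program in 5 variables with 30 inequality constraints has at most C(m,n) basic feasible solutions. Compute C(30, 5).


Each vertex corresponds to some choice of n active constraints out of m, so the number of vertices is at most C(m, n) = m! / (n!(m-n)!).
m = 30, n = 5
Numerator: 30 * 29 * 28 * 27 * 26
Denominator: 5! = 120
C(30, 5) = 142506


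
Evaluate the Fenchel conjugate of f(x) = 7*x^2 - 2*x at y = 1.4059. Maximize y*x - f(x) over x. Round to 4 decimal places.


f*(y) = sup_x {y*x - a*x^2 - b*x} = sup_x {(y-b)*x - a*x^2}
FOC: (y - b) - 2a*x = 0 => x* = (y - b)/(2a)
x* = (1.4059 + 2)/(2*7) = 0.2433
f*(1.4059) = (y-b)^2/(4a) = (1.4059 + 2)^2/(4*7)
= 11.6002/28 = 0.4143


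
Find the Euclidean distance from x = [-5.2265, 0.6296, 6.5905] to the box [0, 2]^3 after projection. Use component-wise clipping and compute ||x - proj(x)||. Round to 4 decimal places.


Project each component onto [0, 2].
clip(-5.2265) = 0.0, clip(0.6296) = 0.6296, clip(6.5905) = 2.0
Projection = [0.0, 0.6296, 2.0]
Squared diffs: [27.3163, 0.0, 21.0727]
Distance = sqrt(48.389) = 6.9562


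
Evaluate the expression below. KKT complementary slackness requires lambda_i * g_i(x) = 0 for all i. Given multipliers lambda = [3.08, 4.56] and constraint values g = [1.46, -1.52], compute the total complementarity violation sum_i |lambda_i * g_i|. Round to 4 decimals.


KKT complementary slackness check:
lambda_1 * g_1 = 3.08 * 1.46 = 4.4968
lambda_2 * g_2 = 4.56 * -1.52 = -6.9312
Total violation = 4.4968 + 6.9312 = 11.428


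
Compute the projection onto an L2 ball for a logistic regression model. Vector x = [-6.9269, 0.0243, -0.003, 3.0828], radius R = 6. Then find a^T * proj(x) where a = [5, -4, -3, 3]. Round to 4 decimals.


Step 1: Compute ||x|| (intermediates to 6 decimals).
||x|| = sqrt((-6.9269)^2 + 0.0243^2 + (-0.003)^2 + 3.0828^2) = 7.581965
Step 2: Project.
Since ||x|| > R, scale = R/||x|| = 6/7.581965 = 0.791352, proj(x) = scale * x
proj(x) = [-5.481616, 0.01923, -0.002374, 2.43958]
Step 3: Dot product.
a^T * proj(x) = 5*(-5.481616) - 4*0.01923 - 3*(-0.002374) + 3*2.43958 = -20.1591


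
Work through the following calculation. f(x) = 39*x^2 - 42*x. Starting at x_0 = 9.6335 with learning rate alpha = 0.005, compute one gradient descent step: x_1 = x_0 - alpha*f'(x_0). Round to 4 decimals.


We compute the gradient at x_0 and apply the update.
f'(x) = 78*x - 42
f'(9.6335) = 78*9.6335 - 42 = 709.413
x_1 = 9.6335 - 0.005*709.413 = 6.0864


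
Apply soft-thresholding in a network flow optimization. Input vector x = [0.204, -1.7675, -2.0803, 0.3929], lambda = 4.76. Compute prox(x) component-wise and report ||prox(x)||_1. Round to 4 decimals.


Soft-thresholding with lambda = 4.76:
prox(0.204) = sign(0.204)*max(|0.204| - 4.76, 0) = 0.0
prox(-1.7675) = sign(-1.7675)*max(|-1.7675| - 4.76, 0) = 0.0
prox(-2.0803) = sign(-2.0803)*max(|-2.0803| - 4.76, 0) = 0.0
prox(0.3929) = sign(0.3929)*max(|0.3929| - 4.76, 0) = 0.0
prox(x) = [0.0, 0.0, 0.0, 0.0]
||prox(x)||_1 = 0.0 + 0.0 + 0.0 + 0.0 = 0.0


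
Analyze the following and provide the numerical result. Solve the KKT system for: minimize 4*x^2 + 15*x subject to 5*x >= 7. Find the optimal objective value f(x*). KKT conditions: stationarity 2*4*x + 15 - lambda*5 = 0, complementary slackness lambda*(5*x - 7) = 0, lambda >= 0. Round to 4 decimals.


Step 1: Try lambda = 0 (constraint inactive).
x_unc = -15/(2*4) = -1.875
Check: 5*-1.875 = -9.375 < 7 -- violated!
Step 2: Constraint must be active: 5*x = 7
x* = 7/5 = 1.4
lambda = (2*4*1.4 + 15)/5 = 5.24
Step 3: Compute optimal value.
f(x*) = 4*1.4^2 + 15*1.4 = 28.84


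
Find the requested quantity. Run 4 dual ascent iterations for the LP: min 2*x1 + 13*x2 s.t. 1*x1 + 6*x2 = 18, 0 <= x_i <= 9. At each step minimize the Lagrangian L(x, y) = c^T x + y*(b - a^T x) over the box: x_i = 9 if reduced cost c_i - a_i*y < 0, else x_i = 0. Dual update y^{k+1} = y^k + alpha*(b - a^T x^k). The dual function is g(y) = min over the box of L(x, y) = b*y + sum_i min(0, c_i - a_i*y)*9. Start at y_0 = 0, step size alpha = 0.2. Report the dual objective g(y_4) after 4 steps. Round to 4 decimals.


Dual ascent for LP: min 2*x1 + 13*x2, 1*x1 + 6*x2 = 18, 0 <= x_i <= 9
Step 1: y^k = 0.0, reduced costs: (2.0, 13.0)
  x^k = (0.0, 0.0), subgradient = b - a^T x = 18.0
  y^{k+1} = 0.0 + 0.2*18.0 = 3.6
Step 2: y^k = 3.6, reduced costs: (-1.6, -8.6)
  x^k = (9.0, 9.0), subgradient = b - a^T x = -45.0
  y^{k+1} = 3.6 + 0.2*-45.0 = -5.4
Step 3: y^k = -5.4, reduced costs: (7.4, 45.4)
  x^k = (0.0, 0.0), subgradient = b - a^T x = 18.0
  y^{k+1} = -5.4 + 0.2*18.0 = -1.8
Step 4: y^k = -1.8, reduced costs: (3.8, 23.8)
  x^k = (0.0, 0.0), subgradient = b - a^T x = 18.0
  y^{k+1} = -1.8 + 0.2*18.0 = 1.8
Dual objective at y_4 = 1.8: reduced costs (0.2, 2.2), box minimizer x = (0.0, 0.0)
g(y_4) = b*y + (c1 - a1*y)*x1 + (c2 - a2*y)*x2 = 18*1.8 + 0.2*0.0 + 2.2*0.0 = 32.4 + 0.0 + 0.0 = 32.4


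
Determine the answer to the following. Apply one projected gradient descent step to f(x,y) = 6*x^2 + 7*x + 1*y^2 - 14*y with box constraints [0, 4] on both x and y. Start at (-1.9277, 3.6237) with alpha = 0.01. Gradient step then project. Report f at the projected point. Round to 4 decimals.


Step 1: Compute gradient at (-1.9277, 3.6237).
grad_x = 2*6*-1.9277 + 7 = -16.1324
grad_y = 2*1*3.6237 - 14 = -6.7526
Step 2: Gradient step.
x_raw = -1.9277 - 0.01*-16.1324 = -1.7664
y_raw = 3.6237 - 0.01*-6.7526 = 3.6912
Step 3: Project onto [0, 4].
x_proj = clip(-1.7664) = 0.0
y_proj = clip(3.6912) = 3.6912
Step 4: Evaluate f.
f(0.0, 3.6912) = -38.052


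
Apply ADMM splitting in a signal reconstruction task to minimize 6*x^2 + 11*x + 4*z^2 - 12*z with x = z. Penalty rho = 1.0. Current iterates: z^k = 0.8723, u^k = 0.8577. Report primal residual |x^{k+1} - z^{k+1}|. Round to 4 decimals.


ADMM iteration with rho = 1.0, z^k = 0.8723, u^k = 0.8577
Step 1: x-update.
Minimize 6*x^2 + 11*x + (1.0/2)*(x - 0.8723 + 0.8577)^2
FOC: (2*6 + 1.0)*x = -11 + 1.0*(0.8723 - 0.8577)
x^{k+1} = -0.845
Step 2: z-update.
Minimize 4*z^2 - 12*z + (1.0/2)*(-0.845 - z + 0.8577)^2
FOC: (2*4 + 1.0)*z = 12 + 1.0*(-0.845 + 0.8577)
z^{k+1} = 1.3347
Step 3: u-update.
u^{k+1} = 0.8577 - 0.845 - 1.3347 = -1.3221
Step 4: Primal residual = |-0.845 - 1.3347| = 2.1798


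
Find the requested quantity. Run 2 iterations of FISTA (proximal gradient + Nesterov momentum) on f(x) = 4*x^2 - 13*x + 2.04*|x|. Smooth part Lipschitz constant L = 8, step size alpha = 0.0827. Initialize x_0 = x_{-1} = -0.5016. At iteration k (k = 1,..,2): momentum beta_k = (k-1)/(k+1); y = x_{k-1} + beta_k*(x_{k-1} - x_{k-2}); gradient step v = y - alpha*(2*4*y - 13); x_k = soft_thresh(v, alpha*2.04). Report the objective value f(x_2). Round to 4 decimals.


FISTA on f(x) = 4*x^2 - 13*x + 2.04*|x|
L = 8, alpha = 0.0827
Iteration 1: beta = 0.0, y = -0.5016 + 0.0*(-0.5016 + 0.5016) = -0.5016
  grad(y) = -17.0128, v = y - alpha*grad = 0.9054
  prox(v) = soft_thresh(0.9054, 0.1687) = 0.7367
Iteration 2: beta = 0.3333, y = 0.7367 + 0.3333*(0.7367 + 0.5016) = 1.1494
  grad(y) = -3.8048, v = y - alpha*grad = 1.4641
  prox(v) = soft_thresh(1.4641, 0.1687) = 1.2953
f(x_2) = 4*1.2953^2 - 13*1.2953 + 2.04*|1.2953| = -7.4853


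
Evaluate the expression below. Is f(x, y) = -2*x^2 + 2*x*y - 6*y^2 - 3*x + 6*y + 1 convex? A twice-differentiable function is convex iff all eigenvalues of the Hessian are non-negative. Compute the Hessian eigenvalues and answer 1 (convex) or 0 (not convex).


The Hessian of f(x,y) = -2*x^2 + 2*x*y - 6*y^2 - 3*x + 6*y + 1 is:
H = [[-4, 2], [2, -12]]
Trace = -4 - 12 = -16
Determinant = -4*-12 - (2)^2 = 44
Discriminant = (-16)^2 - 4*44 = 80.0
Eigenvalues: lambda_1 = -12.4721, lambda_2 = -3.5279
The function is not convex.

0


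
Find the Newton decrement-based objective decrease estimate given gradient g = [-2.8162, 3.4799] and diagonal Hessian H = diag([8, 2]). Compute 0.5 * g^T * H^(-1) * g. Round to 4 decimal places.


Step 1: H is diagonal, so H^(-1) * g = [-0.352, 1.74].
Step 2: g^T H^(-1) g = sum_i g_i^2 / H_ii
  = (-2.8162)^2/8 + (3.4799)^2/2
  = 0.9914 + 6.0549 = 7.0462
Step 3: Objective decrease = 0.5 * g^T H^(-1) g = 3.5231


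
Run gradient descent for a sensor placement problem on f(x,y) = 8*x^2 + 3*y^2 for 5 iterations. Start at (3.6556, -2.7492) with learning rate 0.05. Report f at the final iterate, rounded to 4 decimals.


Gradient descent on f(x,y) = 8*x^2 + 3*y^2.
Starting point: (3.6556, -2.7492), alpha = 0.05
Step 1: grad_x = 2*8*3.6556 = 58.4896, grad_y = 2*3*-2.7492 = -16.4952
  x_1 = 3.6556 - 0.05*58.4896 = 0.7311
  y_1 = -2.7492 - 0.05*-16.4952 = -1.9244
Step 2: grad_x = 2*8*0.7311 = 11.6979, grad_y = 2*3*-1.9244 = -11.5466
  x_2 = 0.7311 - 0.05*11.6979 = 0.1462
  y_2 = -1.9244 - 0.05*-11.5466 = -1.3471
Step 3: grad_x = 2*8*0.1462 = 2.3396, grad_y = 2*3*-1.3471 = -8.0826
  x_3 = 0.1462 - 0.05*2.3396 = 0.0292
  y_3 = -1.3471 - 0.05*-8.0826 = -0.943
Step 4: grad_x = 2*8*0.0292 = 0.4679, grad_y = 2*3*-0.943 = -5.6579
  x_4 = 0.0292 - 0.05*0.4679 = 0.0058
  y_4 = -0.943 - 0.05*-5.6579 = -0.6601
Step 5: grad_x = 2*8*0.0058 = 0.0936, grad_y = 2*3*-0.6601 = -3.9605
  x_5 = 0.0058 - 0.05*0.0936 = 0.0012
  y_5 = -0.6601 - 0.05*-3.9605 = -0.4621
f(0.0012, -0.4621) = 8*0.0012^2 + 3*(-0.4621)^2 = 0.6405


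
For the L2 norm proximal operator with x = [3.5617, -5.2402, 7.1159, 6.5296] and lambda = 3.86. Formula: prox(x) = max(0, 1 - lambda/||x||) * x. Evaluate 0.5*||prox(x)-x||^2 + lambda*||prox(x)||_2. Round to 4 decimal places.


Step 1: Compute ||x||.
||x|| = 11.5506
Step 2: Compute scaling factor.
scale = max(0, 1 - 3.86/11.5506) = 0.6658
Step 3: prox(x) = [2.3714, -3.489, 4.7379, 4.3475]
||prox(x)|| = 7.6906
Step 4: Proximal objective.
0.5*||prox-x||^2 = 7.4498
lambda*||prox|| = 29.6857
Total = 37.1356


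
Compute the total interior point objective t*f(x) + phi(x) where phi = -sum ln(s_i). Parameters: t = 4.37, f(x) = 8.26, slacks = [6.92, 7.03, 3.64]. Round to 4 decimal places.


Step 1: Compute log-barrier.
ln values: [1.9344, 1.9502, 1.292]
phi = -(1.9344 + 1.9502 + 1.292) = -5.1766
Step 2: Compute augmented objective.
t*f(x) = 4.37*8.26 = 36.0962
Total = 36.0962 - 5.1766 = 30.9196


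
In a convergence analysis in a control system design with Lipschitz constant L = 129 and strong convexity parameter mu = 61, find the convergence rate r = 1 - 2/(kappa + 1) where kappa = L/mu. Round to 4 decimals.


Step 1: Compute the condition number.
kappa = L/mu = 129/61 = 2.1148
Step 2: Compute the convergence rate.
r = 1 - 2/(kappa + 1) = 1 - 2*mu/(L + mu) = (L - mu)/(L + mu) = 68/190 = 0.3579


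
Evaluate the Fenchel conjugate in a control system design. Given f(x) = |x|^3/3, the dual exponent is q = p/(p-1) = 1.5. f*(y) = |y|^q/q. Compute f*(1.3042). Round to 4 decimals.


The conjugate exponent q satisfies 1/p + 1/q = 1.
p = 3, so q = 3/(3 - 1) = 1.5
|y|^q = 1.3042^1.5 = 1.4894
f*(1.3042) = 1.4894 / 1.5 = 0.9929


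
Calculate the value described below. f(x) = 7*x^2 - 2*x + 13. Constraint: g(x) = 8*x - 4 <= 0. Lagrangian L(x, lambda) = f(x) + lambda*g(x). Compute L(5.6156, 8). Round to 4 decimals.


Step 1: Evaluate f(x).
f(5.6156) = 7*5.6156^2 - 2*5.6156 + 13 = 222.5135
Step 2: Evaluate g(x).
g(5.6156) = 8*5.6156 - 4 = 40.9248
Step 3: Compute Lagrangian.
L = 222.5135 + 8*40.9248 = 549.9119


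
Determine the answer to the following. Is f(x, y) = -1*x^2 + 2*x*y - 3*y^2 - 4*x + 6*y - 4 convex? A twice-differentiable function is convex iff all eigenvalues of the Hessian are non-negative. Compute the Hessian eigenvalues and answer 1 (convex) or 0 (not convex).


The Hessian of f(x,y) = -1*x^2 + 2*x*y - 3*y^2 - 4*x + 6*y - 4 is:
H = [[-2, 2], [2, -6]]
Trace = -2 - 6 = -8
Determinant = -2*-6 - (2)^2 = 8
Discriminant = (-8)^2 - 4*8 = 32.0
Eigenvalues: lambda_1 = -6.8284, lambda_2 = -1.1716
The function is not convex.

0


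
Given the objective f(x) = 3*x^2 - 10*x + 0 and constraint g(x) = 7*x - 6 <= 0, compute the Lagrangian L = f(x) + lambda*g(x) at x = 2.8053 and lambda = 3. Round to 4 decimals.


Step 1: Evaluate f(x).
f(2.8053) = 3*2.8053^2 - 10*2.8053 + 0 = -4.4439
Step 2: Evaluate g(x).
g(2.8053) = 7*2.8053 - 6 = 13.6371
Step 3: Compute Lagrangian.
L = -4.4439 + 3*13.6371 = 36.4674


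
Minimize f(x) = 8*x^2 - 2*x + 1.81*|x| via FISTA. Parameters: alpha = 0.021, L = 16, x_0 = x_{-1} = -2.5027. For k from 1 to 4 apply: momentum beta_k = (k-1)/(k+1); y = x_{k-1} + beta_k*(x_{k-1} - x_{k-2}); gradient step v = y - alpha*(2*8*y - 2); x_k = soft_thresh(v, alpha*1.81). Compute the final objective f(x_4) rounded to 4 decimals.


FISTA on f(x) = 8*x^2 - 2*x + 1.81*|x|
L = 16, alpha = 0.021
Iteration 1: beta = 0.0, y = -2.5027 + 0.0*(-2.5027 + 2.5027) = -2.5027
  grad(y) = -42.0432, v = y - alpha*grad = -1.6198
  prox(v) = soft_thresh(-1.6198, 0.038) = -1.5818
Iteration 2: beta = 0.3333, y = -1.5818 + 0.3333*(-1.5818 + 2.5027) = -1.2748
  grad(y) = -22.397, v = y - alpha*grad = -0.8045
  prox(v) = soft_thresh(-0.8045, 0.038) = -0.7665
Iteration 3: beta = 0.5, y = -0.7665 + 0.5*(-0.7665 + 1.5818) = -0.3588
  grad(y) = -7.7409, v = y - alpha*grad = -0.1962
  prox(v) = soft_thresh(-0.1962, 0.038) = -0.1582
Iteration 4: beta = 0.6, y = -0.1582 + 0.6*(-0.1582 + 0.7665) = 0.2067
  grad(y) = 1.3072, v = y - alpha*grad = 0.1792
  prox(v) = soft_thresh(0.1792, 0.038) = 0.1412
f(x_4) = 8*0.1412^2 - 2*0.1412 + 1.81*|0.1412| = 0.1328


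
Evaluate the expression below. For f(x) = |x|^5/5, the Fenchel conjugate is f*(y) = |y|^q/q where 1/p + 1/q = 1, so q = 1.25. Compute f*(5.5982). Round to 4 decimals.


The conjugate exponent q satisfies 1/p + 1/q = 1.
p = 5, so q = 5/(5 - 1) = 1.25
|y|^q = 5.5982^1.25 = 8.6111
f*(5.5982) = 8.6111 / 1.25 = 6.8889


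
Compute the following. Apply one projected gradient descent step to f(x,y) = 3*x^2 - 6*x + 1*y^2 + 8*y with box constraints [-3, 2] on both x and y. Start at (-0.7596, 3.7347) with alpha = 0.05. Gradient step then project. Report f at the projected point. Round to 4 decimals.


Step 1: Compute gradient at (-0.7596, 3.7347).
grad_x = 2*3*-0.7596 - 6 = -10.5576
grad_y = 2*1*3.7347 + 8 = 15.4694
Step 2: Gradient step.
x_raw = -0.7596 - 0.05*-10.5576 = -0.2317
y_raw = 3.7347 - 0.05*15.4694 = 2.9612
Step 3: Project onto [-3, 2].
x_proj = clip(-0.2317) = -0.2317
y_proj = clip(2.9612) = 2.0
Step 4: Evaluate f.
f(-0.2317, 2.0) = 21.5514


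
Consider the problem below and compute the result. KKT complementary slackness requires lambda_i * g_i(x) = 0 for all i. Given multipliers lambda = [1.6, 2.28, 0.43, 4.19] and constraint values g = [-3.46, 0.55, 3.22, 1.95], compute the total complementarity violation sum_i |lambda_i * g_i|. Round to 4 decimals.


KKT complementary slackness check:
lambda_1 * g_1 = 1.6 * -3.46 = -5.536
lambda_2 * g_2 = 2.28 * 0.55 = 1.254
lambda_3 * g_3 = 0.43 * 3.22 = 1.3846
lambda_4 * g_4 = 4.19 * 1.95 = 8.1705
Total violation = 5.536 + 1.254 + 1.3846 + 8.1705 = 16.3451


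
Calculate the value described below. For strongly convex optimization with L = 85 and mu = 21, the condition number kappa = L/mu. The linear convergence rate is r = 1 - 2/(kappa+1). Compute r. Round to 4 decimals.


Step 1: Compute the condition number.
kappa = L/mu = 85/21 = 4.0476
Step 2: Compute the convergence rate.
r = 1 - 2/(kappa + 1) = 1 - 2*mu/(L + mu) = (L - mu)/(L + mu) = 64/106 = 0.6038


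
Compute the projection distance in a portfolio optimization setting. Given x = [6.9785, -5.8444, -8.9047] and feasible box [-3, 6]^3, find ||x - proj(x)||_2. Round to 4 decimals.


Project each component onto [-3, 6].
clip(6.9785) = 6.0, clip(-5.8444) = -3.0, clip(-8.9047) = -3.0
Projection = [6.0, -3.0, -3.0]
Squared diffs: [0.9575, 8.0906, 34.8655]
Distance = sqrt(43.9136) = 6.6267


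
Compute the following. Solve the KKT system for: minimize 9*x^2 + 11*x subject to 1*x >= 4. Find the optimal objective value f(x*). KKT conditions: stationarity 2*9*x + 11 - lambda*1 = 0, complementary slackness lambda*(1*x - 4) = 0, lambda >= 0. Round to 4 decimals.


Step 1: Try lambda = 0 (constraint inactive).
x_unc = -11/(2*9) = -0.6111
Check: 1*-0.6111 = -0.6111 < 4 -- violated!
Step 2: Constraint must be active: 1*x = 4
x* = 4/1 = 4.0
lambda = (2*9*4.0 + 11)/1 = 83.0
Step 3: Compute optimal value.
f(x*) = 9*4.0^2 + 11*4.0 = 188.0


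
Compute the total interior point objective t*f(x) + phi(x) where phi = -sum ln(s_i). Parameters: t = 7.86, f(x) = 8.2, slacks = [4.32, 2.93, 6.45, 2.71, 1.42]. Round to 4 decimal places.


Step 1: Compute log-barrier.
ln values: [1.4633, 1.075, 1.8641, 0.9969, 0.3507]
phi = -(1.4633 + 1.075 + 1.8641 + 0.9969 + 0.3507) = -5.7499
Step 2: Compute augmented objective.
t*f(x) = 7.86*8.2 = 64.452
Total = 64.452 - 5.7499 = 58.7021


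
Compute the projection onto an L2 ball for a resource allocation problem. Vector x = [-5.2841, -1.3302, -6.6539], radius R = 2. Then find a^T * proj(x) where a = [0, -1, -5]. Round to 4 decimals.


Step 1: Compute ||x|| (intermediates to 6 decimals).
||x|| = sqrt((-5.2841)^2 + (-1.3302)^2 + (-6.6539)^2) = 8.600322
Step 2: Project.
Since ||x|| > R, scale = R/||x|| = 2/8.600322 = 0.232549, proj(x) = scale * x
proj(x) = [-1.228812, -0.309337, -1.547358]
Step 3: Dot product.
a^T * proj(x) = 0*(-1.228812) - 1*(-0.309337) - 5*(-1.547358) = 8.0461


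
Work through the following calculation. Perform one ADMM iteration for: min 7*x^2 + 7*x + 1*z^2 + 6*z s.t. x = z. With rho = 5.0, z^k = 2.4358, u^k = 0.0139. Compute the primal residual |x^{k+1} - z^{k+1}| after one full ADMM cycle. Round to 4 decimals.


ADMM iteration with rho = 5.0, z^k = 2.4358, u^k = 0.0139
Step 1: x-update.
Minimize 7*x^2 + 7*x + (5.0/2)*(x - 2.4358 + 0.0139)^2
FOC: (2*7 + 5.0)*x = -7 + 5.0*(2.4358 - 0.0139)
x^{k+1} = 0.2689
Step 2: z-update.
Minimize 1*z^2 + 6*z + (5.0/2)*(0.2689 - z + 0.0139)^2
FOC: (2*1 + 5.0)*z = -6 + 5.0*(0.2689 + 0.0139)
z^{k+1} = -0.6551
Step 3: u-update.
u^{k+1} = 0.0139 + 0.2689 + 0.6551 = 0.9379
Step 4: Primal residual = |0.2689 + 0.6551| = 0.924


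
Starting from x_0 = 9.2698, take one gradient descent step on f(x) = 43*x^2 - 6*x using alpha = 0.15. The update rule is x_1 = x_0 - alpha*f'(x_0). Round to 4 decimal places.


We compute the gradient at x_0 and apply the update.
f'(x) = 86*x - 6
f'(9.2698) = 86*9.2698 - 6 = 791.2028
x_1 = 9.2698 - 0.15*791.2028 = -109.4106


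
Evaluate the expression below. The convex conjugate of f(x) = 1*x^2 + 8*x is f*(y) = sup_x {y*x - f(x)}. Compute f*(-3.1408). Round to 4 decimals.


f*(y) = sup_x {y*x - a*x^2 - b*x} = sup_x {(y-b)*x - a*x^2}
FOC: (y - b) - 2a*x = 0 => x* = (y - b)/(2a)
x* = (-3.1408 - 8)/(2*1) = -5.5704
f*(-3.1408) = (y-b)^2/(4a) = (-3.1408 - 8)^2/(4*1)
= 124.1174/4 = 31.0294


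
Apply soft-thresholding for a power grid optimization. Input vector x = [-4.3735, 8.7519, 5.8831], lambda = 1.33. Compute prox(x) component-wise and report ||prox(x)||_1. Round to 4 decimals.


Soft-thresholding with lambda = 1.33:
prox(-4.3735) = sign(-4.3735)*max(|-4.3735| - 1.33, 0) = -3.0435
prox(8.7519) = sign(8.7519)*max(|8.7519| - 1.33, 0) = 7.4219
prox(5.8831) = sign(5.8831)*max(|5.8831| - 1.33, 0) = 4.5531
prox(x) = [-3.0435, 7.4219, 4.5531]
||prox(x)||_1 = 3.0435 + 7.4219 + 4.5531 = 15.0185


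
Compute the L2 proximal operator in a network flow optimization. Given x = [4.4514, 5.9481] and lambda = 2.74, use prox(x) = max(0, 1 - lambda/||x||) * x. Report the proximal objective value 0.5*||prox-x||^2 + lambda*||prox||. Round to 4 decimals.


Step 1: Compute ||x||.
||x|| = 7.4293
Step 2: Compute scaling factor.
scale = max(0, 1 - 2.74/7.4293) = 0.6312
Step 3: prox(x) = [2.8097, 3.7544]
||prox(x)|| = 4.6893
Step 4: Proximal objective.
0.5*||prox-x||^2 = 3.7538
lambda*||prox|| = 12.8487
Total = 16.6025


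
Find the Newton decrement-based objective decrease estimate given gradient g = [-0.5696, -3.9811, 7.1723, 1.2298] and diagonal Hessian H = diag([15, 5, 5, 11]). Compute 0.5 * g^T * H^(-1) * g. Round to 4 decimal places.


Step 1: H is diagonal, so H^(-1) * g = [-0.038, -0.7962, 1.4345, 0.1118].
Step 2: g^T H^(-1) g = sum_i g_i^2 / H_ii
  = (-0.5696)^2/15 + (-3.9811)^2/5 + (7.1723)^2/5 + (1.2298)^2/11
  = 0.0216 + 3.1698 + 10.2884 + 0.1375 = 13.6173
Step 3: Objective decrease = 0.5 * g^T H^(-1) g = 6.8087


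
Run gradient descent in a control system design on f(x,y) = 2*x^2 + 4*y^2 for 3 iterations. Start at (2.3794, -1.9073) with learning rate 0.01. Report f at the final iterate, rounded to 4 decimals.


Gradient descent on f(x,y) = 2*x^2 + 4*y^2.
Starting point: (2.3794, -1.9073), alpha = 0.01
Step 1: grad_x = 2*2*2.3794 = 9.5176, grad_y = 2*4*-1.9073 = -15.2584
  x_1 = 2.3794 - 0.01*9.5176 = 2.2842
  y_1 = -1.9073 - 0.01*-15.2584 = -1.7547
Step 2: grad_x = 2*2*2.2842 = 9.1369, grad_y = 2*4*-1.7547 = -14.0377
  x_2 = 2.2842 - 0.01*9.1369 = 2.1929
  y_2 = -1.7547 - 0.01*-14.0377 = -1.6143
Step 3: grad_x = 2*2*2.1929 = 8.7714, grad_y = 2*4*-1.6143 = -12.9147
  x_3 = 2.1929 - 0.01*8.7714 = 2.1051
  y_3 = -1.6143 - 0.01*-12.9147 = -1.4852
f(2.1051, -1.4852) = 2*2.1051^2 + 4*(-1.4852)^2 = 17.6864


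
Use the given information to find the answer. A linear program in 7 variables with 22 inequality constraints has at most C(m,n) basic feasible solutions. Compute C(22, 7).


Each vertex corresponds to some choice of n active constraints out of m, so the number of vertices is at most C(m, n) = m! / (n!(m-n)!).
m = 22, n = 7
Numerator: 22 * 21 * 20 * 19 * 18 * 17 * 16
Denominator: 7! = 5040
C(22, 7) = 170544


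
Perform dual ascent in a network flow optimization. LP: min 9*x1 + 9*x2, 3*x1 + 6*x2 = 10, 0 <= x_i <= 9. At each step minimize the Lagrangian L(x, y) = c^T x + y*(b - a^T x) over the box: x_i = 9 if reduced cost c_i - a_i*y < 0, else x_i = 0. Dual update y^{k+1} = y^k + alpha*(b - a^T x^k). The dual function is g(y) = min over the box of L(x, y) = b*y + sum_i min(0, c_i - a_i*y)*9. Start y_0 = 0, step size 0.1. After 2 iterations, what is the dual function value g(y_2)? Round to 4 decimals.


Dual ascent for LP: min 9*x1 + 9*x2, 3*x1 + 6*x2 = 10, 0 <= x_i <= 9
Step 1: y^k = 0.0, reduced costs: (9.0, 9.0)
  x^k = (0.0, 0.0), subgradient = b - a^T x = 10.0
  y^{k+1} = 0.0 + 0.1*10.0 = 1.0
Step 2: y^k = 1.0, reduced costs: (6.0, 3.0)
  x^k = (0.0, 0.0), subgradient = b - a^T x = 10.0
  y^{k+1} = 1.0 + 0.1*10.0 = 2.0
Dual objective at y_2 = 2.0: reduced costs (3.0, -3.0), box minimizer x = (0.0, 9.0)
g(y_2) = b*y + (c1 - a1*y)*x1 + (c2 - a2*y)*x2 = 10*2.0 + 3.0*0.0 + (-3.0)*9.0 = 20.0 + 0.0 - 27.0 = -7.0


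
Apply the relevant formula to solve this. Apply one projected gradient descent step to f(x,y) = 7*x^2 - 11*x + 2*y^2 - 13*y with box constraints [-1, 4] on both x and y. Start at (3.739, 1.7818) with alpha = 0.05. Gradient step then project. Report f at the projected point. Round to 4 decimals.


Step 1: Compute gradient at (3.739, 1.7818).
grad_x = 2*7*3.739 - 11 = 41.346
grad_y = 2*2*1.7818 - 13 = -5.8728
Step 2: Gradient step.
x_raw = 3.739 - 0.05*41.346 = 1.6717
y_raw = 1.7818 - 0.05*-5.8728 = 2.0754
Step 3: Project onto [-1, 4].
x_proj = clip(1.6717) = 1.6717
y_proj = clip(2.0754) = 2.0754
Step 4: Evaluate f.
f(1.6717, 2.0754) = -17.1925


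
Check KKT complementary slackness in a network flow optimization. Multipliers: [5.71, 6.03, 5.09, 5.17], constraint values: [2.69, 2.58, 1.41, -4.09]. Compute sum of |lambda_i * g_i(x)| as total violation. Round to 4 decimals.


KKT complementary slackness check:
lambda_1 * g_1 = 5.71 * 2.69 = 15.3599
lambda_2 * g_2 = 6.03 * 2.58 = 15.5574
lambda_3 * g_3 = 5.09 * 1.41 = 7.1769
lambda_4 * g_4 = 5.17 * -4.09 = -21.1453
Total violation = 15.3599 + 15.5574 + 7.1769 + 21.1453 = 59.2395


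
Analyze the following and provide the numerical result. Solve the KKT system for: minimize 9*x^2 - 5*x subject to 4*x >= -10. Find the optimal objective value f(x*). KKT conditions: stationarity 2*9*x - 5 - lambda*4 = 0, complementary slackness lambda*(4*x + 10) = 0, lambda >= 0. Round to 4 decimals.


Step 1: Try lambda = 0 (constraint inactive).
Stationarity: 2*9*x - 5 = 0
x* = 5/(2*9) = 5/18 = 0.2778 (rounded; the exact value 5/18 is used below)
Check constraint: 4*0.2778 = 1.1112 >= -10 -- satisfied.
Step 2: Compute optimal value.
f(x*) = 9*(5/18)^2 - 5*(5/18) = -0.6944


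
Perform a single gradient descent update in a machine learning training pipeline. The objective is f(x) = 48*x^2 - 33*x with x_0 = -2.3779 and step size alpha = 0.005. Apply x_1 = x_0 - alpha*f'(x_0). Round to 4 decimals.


We compute the gradient at x_0 and apply the update.
f'(x) = 96*x - 33
f'(-2.3779) = 96*-2.3779 - 33 = -261.2784
x_1 = -2.3779 - 0.005*-261.2784 = -1.0715


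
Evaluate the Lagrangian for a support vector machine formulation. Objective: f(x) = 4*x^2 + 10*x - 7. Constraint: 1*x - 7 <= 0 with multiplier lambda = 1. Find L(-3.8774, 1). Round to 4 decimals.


Step 1: Evaluate f(x).
f(-3.8774) = 4*(-3.8774)^2 + 10*(-3.8774) - 7 = 14.3629
Step 2: Evaluate g(x).
g(-3.8774) = 1*-3.8774 - 7 = -10.8774
Step 3: Compute Lagrangian.
L = 14.3629 + 1*-10.8774 = 3.4855


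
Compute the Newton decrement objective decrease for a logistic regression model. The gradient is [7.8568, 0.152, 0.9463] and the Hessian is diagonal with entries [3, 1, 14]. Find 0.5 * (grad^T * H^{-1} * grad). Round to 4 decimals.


Step 1: H is diagonal, so H^(-1) * g = [2.6189, 0.152, 0.0676].
Step 2: g^T H^(-1) g = sum_i g_i^2 / H_ii
  = (7.8568)^2/3 + (0.152)^2/1 + (0.9463)^2/14
  = 20.5764 + 0.0231 + 0.064 = 20.6635
Step 3: Objective decrease = 0.5 * g^T H^(-1) g = 10.3318


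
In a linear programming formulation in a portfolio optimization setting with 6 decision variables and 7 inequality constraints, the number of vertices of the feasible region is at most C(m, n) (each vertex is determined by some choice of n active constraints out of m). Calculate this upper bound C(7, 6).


Each vertex corresponds to some choice of n active constraints out of m, so the number of vertices is at most C(m, n) = m! / (n!(m-n)!).
m = 7, n = 6
Numerator: 7 * 6 * 5 * 4 * 3 * 2
Denominator: 6! = 720
C(7, 6) = 7


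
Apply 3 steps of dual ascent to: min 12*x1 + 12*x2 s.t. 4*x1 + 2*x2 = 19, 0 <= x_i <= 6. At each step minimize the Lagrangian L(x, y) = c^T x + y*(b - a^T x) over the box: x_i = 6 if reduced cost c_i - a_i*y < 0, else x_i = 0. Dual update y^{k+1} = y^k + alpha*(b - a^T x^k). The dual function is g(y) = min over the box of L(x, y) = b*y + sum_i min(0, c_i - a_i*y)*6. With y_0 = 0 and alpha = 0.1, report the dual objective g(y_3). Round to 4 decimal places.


Dual ascent for LP: min 12*x1 + 12*x2, 4*x1 + 2*x2 = 19, 0 <= x_i <= 6
Step 1: y^k = 0.0, reduced costs: (12.0, 12.0)
  x^k = (0.0, 0.0), subgradient = b - a^T x = 19.0
  y^{k+1} = 0.0 + 0.1*19.0 = 1.9
Step 2: y^k = 1.9, reduced costs: (4.4, 8.2)
  x^k = (0.0, 0.0), subgradient = b - a^T x = 19.0
  y^{k+1} = 1.9 + 0.1*19.0 = 3.8
Step 3: y^k = 3.8, reduced costs: (-3.2, 4.4)
  x^k = (6.0, 0.0), subgradient = b - a^T x = -5.0
  y^{k+1} = 3.8 + 0.1*-5.0 = 3.3
Dual objective at y_3 = 3.3: reduced costs (-1.2, 5.4), box minimizer x = (6.0, 0.0)
g(y_3) = b*y + (c1 - a1*y)*x1 + (c2 - a2*y)*x2 = 19*3.3 + (-1.2)*6.0 + 5.4*0.0 = 62.7 - 7.2 + 0.0 = 55.5


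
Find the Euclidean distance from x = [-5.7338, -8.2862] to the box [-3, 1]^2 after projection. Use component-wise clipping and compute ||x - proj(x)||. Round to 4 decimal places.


Project each component onto [-3, 1].
clip(-5.7338) = -3.0, clip(-8.2862) = -3.0
Projection = [-3.0, -3.0]
Squared diffs: [7.4737, 27.9439]
Distance = sqrt(35.4176) = 5.9513


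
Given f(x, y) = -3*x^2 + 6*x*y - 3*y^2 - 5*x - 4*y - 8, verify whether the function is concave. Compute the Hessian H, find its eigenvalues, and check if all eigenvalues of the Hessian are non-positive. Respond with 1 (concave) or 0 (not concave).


The Hessian of f(x,y) = -3*x^2 + 6*x*y - 3*y^2 - 5*x - 4*y - 8 is:
H = [[-6, 6], [6, -6]]
Trace = -6 - 6 = -12
Determinant = -6*-6 - (6)^2 = 0
Discriminant = (-12)^2 - 4*0 = 144.0
Eigenvalues: lambda_1 = -12.0, lambda_2 = 0.0
The function is concave.

1


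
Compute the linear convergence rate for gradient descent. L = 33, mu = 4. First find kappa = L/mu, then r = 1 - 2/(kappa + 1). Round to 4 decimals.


Step 1: Compute the condition number.
kappa = L/mu = 33/4 = 8.25
Step 2: Compute the convergence rate.
r = 1 - 2/(kappa + 1) = 1 - 2*mu/(L + mu) = (L - mu)/(L + mu) = 29/37 = 0.7838


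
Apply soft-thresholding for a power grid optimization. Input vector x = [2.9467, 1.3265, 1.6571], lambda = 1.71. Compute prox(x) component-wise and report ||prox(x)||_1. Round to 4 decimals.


Soft-thresholding with lambda = 1.71:
prox(2.9467) = sign(2.9467)*max(|2.9467| - 1.71, 0) = 1.2367
prox(1.3265) = sign(1.3265)*max(|1.3265| - 1.71, 0) = 0.0
prox(1.6571) = sign(1.6571)*max(|1.6571| - 1.71, 0) = 0.0
prox(x) = [1.2367, 0.0, 0.0]
||prox(x)||_1 = 1.2367 + 0.0 + 0.0 = 1.2367


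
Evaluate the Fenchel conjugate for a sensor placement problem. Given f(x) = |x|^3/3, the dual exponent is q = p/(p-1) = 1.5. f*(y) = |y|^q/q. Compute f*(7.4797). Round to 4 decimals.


The conjugate exponent q satisfies 1/p + 1/q = 1.
p = 3, so q = 3/(3 - 1) = 1.5
|y|^q = 7.4797^1.5 = 20.4563
f*(7.4797) = 20.4563 / 1.5 = 13.6375


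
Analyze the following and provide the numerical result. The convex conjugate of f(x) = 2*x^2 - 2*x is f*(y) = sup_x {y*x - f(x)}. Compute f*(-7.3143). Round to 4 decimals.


f*(y) = sup_x {y*x - a*x^2 - b*x} = sup_x {(y-b)*x - a*x^2}
FOC: (y - b) - 2a*x = 0 => x* = (y - b)/(2a)
x* = (-7.3143 + 2)/(2*2) = -1.3286
f*(-7.3143) = (y-b)^2/(4a) = (-7.3143 + 2)^2/(4*2)
= 28.2418/8 = 3.5302


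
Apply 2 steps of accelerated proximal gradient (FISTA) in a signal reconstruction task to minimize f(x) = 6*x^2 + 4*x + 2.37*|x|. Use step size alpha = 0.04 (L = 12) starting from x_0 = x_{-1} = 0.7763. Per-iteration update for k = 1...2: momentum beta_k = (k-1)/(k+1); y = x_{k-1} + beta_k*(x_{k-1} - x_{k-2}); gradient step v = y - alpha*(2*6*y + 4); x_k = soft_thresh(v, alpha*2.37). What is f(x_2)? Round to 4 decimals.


FISTA on f(x) = 6*x^2 + 4*x + 2.37*|x|
L = 12, alpha = 0.04
Iteration 1: beta = 0.0, y = 0.7763 + 0.0*(0.7763 - 0.7763) = 0.7763
  grad(y) = 13.3156, v = y - alpha*grad = 0.2437
  prox(v) = soft_thresh(0.2437, 0.0948) = 0.1489
Iteration 2: beta = 0.3333, y = 0.1489 + 0.3333*(0.1489 - 0.7763) = -0.0603
  grad(y) = 3.2768, v = y - alpha*grad = -0.1913
  prox(v) = soft_thresh(-0.1913, 0.0948) = -0.0965
f(x_2) = 6*(-0.0965)^2 + 4*(-0.0965) + 2.37*|-0.0965| = -0.1014


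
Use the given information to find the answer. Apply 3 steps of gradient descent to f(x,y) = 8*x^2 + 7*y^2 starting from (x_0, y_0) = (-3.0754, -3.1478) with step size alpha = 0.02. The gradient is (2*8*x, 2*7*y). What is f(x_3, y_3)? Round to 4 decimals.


Gradient descent on f(x,y) = 8*x^2 + 7*y^2.
Starting point: (-3.0754, -3.1478), alpha = 0.02
Step 1: grad_x = 2*8*-3.0754 = -49.2064, grad_y = 2*7*-3.1478 = -44.0692
  x_1 = -3.0754 - 0.02*-49.2064 = -2.0913
  y_1 = -3.1478 - 0.02*-44.0692 = -2.2664
Step 2: grad_x = 2*8*-2.0913 = -33.4604, grad_y = 2*7*-2.2664 = -31.7298
  x_2 = -2.0913 - 0.02*-33.4604 = -1.4221
  y_2 = -2.2664 - 0.02*-31.7298 = -1.6318
Step 3: grad_x = 2*8*-1.4221 = -22.753, grad_y = 2*7*-1.6318 = -22.8455
  x_3 = -1.4221 - 0.02*-22.753 = -0.967
  y_3 = -1.6318 - 0.02*-22.8455 = -1.1749
f(-0.967, -1.1749) = 8*(-0.967)^2 + 7*(-1.1749)^2 = 17.1437


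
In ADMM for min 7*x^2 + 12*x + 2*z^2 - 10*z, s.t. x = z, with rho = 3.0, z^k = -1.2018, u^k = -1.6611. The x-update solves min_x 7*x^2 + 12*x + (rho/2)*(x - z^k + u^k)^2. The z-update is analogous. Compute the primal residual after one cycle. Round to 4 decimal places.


ADMM iteration with rho = 3.0, z^k = -1.2018, u^k = -1.6611
Step 1: x-update.
Minimize 7*x^2 + 12*x + (3.0/2)*(x + 1.2018 - 1.6611)^2
FOC: (2*7 + 3.0)*x = -12 + 3.0*(-1.2018 + 1.6611)
x^{k+1} = -0.6248
Step 2: z-update.
Minimize 2*z^2 - 10*z + (3.0/2)*(-0.6248 - z - 1.6611)^2
FOC: (2*2 + 3.0)*z = 10 + 3.0*(-0.6248 - 1.6611)
z^{k+1} = 0.4489
Step 3: u-update.
u^{k+1} = -1.6611 - 0.6248 - 0.4489 = -2.7348
Step 4: Primal residual = |-0.6248 - 0.4489| = 1.0737
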